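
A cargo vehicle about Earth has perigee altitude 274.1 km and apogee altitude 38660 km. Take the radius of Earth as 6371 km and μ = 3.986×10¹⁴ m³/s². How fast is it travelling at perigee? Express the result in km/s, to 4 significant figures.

v ≈ 10.22 km/s

r_p = 6371 + 274.1 = 6645.1 km = 6.6451×10⁶ m.
r_a = 6371 + 38660 = 45031 km = 4.5031×10⁷ m.
Semi-major axis a = (r_p + r_a)/2 = 25838 km = 2.584×10⁷ m.
Vis-viva: v² = μ(2/r − 1/a) = 3.986×10¹⁴ × (3.010×10⁻⁷ − 3.870×10⁻⁸) = 1.045×10⁸ m²/s².
v = 10220 m/s = 10.22 km/s.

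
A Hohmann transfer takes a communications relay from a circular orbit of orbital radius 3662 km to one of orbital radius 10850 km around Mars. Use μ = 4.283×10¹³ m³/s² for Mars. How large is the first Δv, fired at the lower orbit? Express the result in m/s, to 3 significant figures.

Δv ≈ 762 m/s

r₁ = 3662 km = 3.662×10⁶ m.
r₂ = 10850 km = 1.085×10⁷ m.
Transfer ellipse a_t = (r₁ + r₂)/2 = 7.256×10⁶ m.
At r₁: circular v_c1 = √(μ/r₁) = 3420 m/s; transfer-periapsis v_p = √[μ(2/r₁ − 1/a_t)] = 4182 m/s.
Δv₁ = v_p − v_c1 = 762.1 m/s.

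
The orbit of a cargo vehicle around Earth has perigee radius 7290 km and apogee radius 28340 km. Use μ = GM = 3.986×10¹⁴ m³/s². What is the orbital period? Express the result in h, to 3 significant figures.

Semi-major axis a = (r_p + r_a)/2 = (7290.0 + 28340)/2 = 17815 km = 1.782×10⁷ m.
By Kepler's third law T = 2π√(a³/μ) = 2π × 3.766×10³ = 2.366×10⁴ s.
= 6.573 h.

T ≈ 6.57 h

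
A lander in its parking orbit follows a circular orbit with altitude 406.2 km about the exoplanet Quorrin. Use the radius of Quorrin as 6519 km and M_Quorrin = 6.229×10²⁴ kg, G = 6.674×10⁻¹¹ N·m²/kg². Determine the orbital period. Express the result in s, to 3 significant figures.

T ≈ 5620 s

μ = GM = 6.674×10⁻¹¹ × 6.229×10²⁴ = 4.157×10¹⁴ m³/s².
r = 6519 + 406.2 = 6925.2 km = 6.9252×10⁶ m.
Kepler's third law: T = 2π√(r³/μ) = 2π√((6.925×10⁶)³ / 4.157×10¹⁴).
r³/μ = 7.989×10⁵ s², so T = 2π × 8.938×10² = 5.616×10³ s.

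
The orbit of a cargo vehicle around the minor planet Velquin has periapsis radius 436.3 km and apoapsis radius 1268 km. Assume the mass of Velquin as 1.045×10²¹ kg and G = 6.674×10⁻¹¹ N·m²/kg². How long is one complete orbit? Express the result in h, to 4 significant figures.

μ = GM = 6.674×10⁻¹¹ × 1.045×10²¹ = 6.974×10¹⁰ m³/s².
Semi-major axis a = (r_p + r_a)/2 = (436.30 + 1268.0)/2 = 852.15 km = 8.522×10⁵ m.
By Kepler's third law T = 2π√(a³/μ) = 2π × 2.979×10³ = 1.872×10⁴ s.
= 5.199 h.

T ≈ 5.199 h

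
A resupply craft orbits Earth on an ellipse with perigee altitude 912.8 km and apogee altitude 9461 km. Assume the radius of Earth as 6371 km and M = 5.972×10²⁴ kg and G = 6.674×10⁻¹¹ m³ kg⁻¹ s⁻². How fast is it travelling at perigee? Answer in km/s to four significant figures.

μ = GM = 6.674×10⁻¹¹ × 5.972×10²⁴ = 3.986×10¹⁴ m³/s².
r_p = 6371 + 912.8 = 7283.8 km = 7.2838×10⁶ m.
r_a = 6371 + 9461 = 15832 km = 1.5832×10⁷ m.
Semi-major axis a = (r_p + r_a)/2 = 11558 km = 1.156×10⁷ m.
Vis-viva: v² = μ(2/r − 1/a) = 3.986×10¹⁴ × (2.746×10⁻⁷ − 8.652×10⁻⁸) = 7.496×10⁷ m²/s².
v = 8658 m/s = 8.658 km/s.

v ≈ 8.658 km/s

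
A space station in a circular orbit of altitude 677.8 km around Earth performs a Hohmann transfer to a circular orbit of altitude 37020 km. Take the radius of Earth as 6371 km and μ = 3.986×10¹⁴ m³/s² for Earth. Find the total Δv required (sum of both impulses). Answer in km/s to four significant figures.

Δv_total ≈ 3.772 km/s

r₁ = 6371 + 677.8 = 7048.8 km = 7.0488×10⁶ m.
r₂ = 6371 + 37020 = 43391 km = 4.3391×10⁷ m.
Transfer ellipse a_t = (r₁ + r₂)/2 = 2.522×10⁷ m.
At r₁: circular v_c1 = √(μ/r₁) = 7520 m/s; transfer-perigee v_p = √[μ(2/r₁ − 1/a_t)] = 9864 m/s.
Δv₁ = v_p − v_c1 = 2344 m/s.
At r₂: circular v_c2 = √(μ/r₂) = 3031 m/s; transfer-apogee v_a = √[μ(2/r₂ − 1/a_t)] = 1602 m/s.
Δv₂ = v_c2 − v_a = 1429 m/s.
Total Δv = Δv₁ + Δv₂ = 3772 m/s = 3.772 km/s.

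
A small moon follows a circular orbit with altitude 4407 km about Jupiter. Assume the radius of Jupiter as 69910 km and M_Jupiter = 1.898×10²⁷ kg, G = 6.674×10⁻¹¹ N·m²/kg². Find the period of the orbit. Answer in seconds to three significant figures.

T ≈ 11300 seconds

μ = GM = 6.674×10⁻¹¹ × 1.898×10²⁷ = 1.267×10¹⁷ m³/s².
r = 69910 + 4407 = 74317 km = 7.4317×10⁷ m.
Kepler's third law: T = 2π√(r³/μ) = 2π√((7.432×10⁷)³ / 1.267×10¹⁷).
r³/μ = 3.240×10⁶ s², so T = 2π × 1.800×10³ = 1.131×10⁴ s.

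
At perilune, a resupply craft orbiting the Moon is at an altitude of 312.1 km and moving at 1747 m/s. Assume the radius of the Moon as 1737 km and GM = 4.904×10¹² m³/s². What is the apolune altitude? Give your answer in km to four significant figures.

apolune altitude ≈ 1869 km

r_p = 1737 + 312.1 = 2049.1 km = 2.049×10⁶ m.
Specific energy ε = v²/2 − μ/r = -8.672×10⁵ J/kg, so a = −μ/(2ε) = 2.827×10⁶ m.
The apsides satisfy r_p + r_a = 2a, so the apolune radius is 2a − r_p = 3.606×10⁶ m = 3605.6 km.
Apolune altitude = 3605.6 − 1737 = 1868.6 km.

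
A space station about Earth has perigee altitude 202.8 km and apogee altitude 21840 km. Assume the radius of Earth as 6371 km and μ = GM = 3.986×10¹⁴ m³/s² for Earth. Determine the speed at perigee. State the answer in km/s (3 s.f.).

v ≈ 9.92 km/s

r_p = 6371 + 202.8 = 6573.8 km = 6.5738×10⁶ m.
r_a = 6371 + 21840 = 28211 km = 2.8211×10⁷ m.
Semi-major axis a = (r_p + r_a)/2 = 17392 km = 1.739×10⁷ m.
Vis-viva: v² = μ(2/r − 1/a) = 3.986×10¹⁴ × (3.042×10⁻⁷ − 5.750×10⁻⁸) = 9.835×10⁷ m²/s².
v = 9917 m/s = 9.917 km/s.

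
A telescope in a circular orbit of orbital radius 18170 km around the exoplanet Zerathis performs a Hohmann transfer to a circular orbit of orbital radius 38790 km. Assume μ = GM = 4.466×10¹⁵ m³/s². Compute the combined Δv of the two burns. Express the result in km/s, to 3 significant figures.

Δv_total ≈ 4.78 km/s

r₁ = 18170 km = 1.817×10⁷ m.
r₂ = 38790 km = 3.879×10⁷ m.
Transfer ellipse a_t = (r₁ + r₂)/2 = 2.848×10⁷ m.
At r₁: circular v_c1 = √(μ/r₁) = 15680 m/s; transfer-periapsis v_p = √[μ(2/r₁ − 1/a_t)] = 18300 m/s.
Δv₁ = v_p − v_c1 = 2619 m/s.
At r₂: circular v_c2 = √(μ/r₂) = 10730 m/s; transfer-apoapsis v_a = √[μ(2/r₂ − 1/a_t)] = 8571 m/s.
Δv₂ = v_c2 − v_a = 2159 m/s.
Total Δv = Δv₁ + Δv₂ = 4778 m/s = 4.778 km/s.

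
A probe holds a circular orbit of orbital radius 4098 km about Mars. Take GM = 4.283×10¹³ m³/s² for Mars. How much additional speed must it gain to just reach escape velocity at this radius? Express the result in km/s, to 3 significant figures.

r = 4098 km = 4.098×10⁶ m.
Circular speed v_c = √(μ/r) = 3233 m/s.
Escape speed v_esc = √(2μ/r) = √2 × v_c = 4572 m/s.
Δv = v_esc − v_c = 1339 m/s = 1.339 km/s.

Δv ≈ 1.34 km/s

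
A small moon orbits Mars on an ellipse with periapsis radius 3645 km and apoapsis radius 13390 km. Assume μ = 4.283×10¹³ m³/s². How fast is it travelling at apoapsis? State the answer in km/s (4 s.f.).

v ≈ 1.170 km/s

Semi-major axis a = (r_p + r_a)/2 = 8517.5 km = 8.518×10⁶ m.
Vis-viva: v² = μ(2/r − 1/a) = 4.283×10¹³ × (1.494×10⁻⁷ − 1.174×10⁻⁷) = 1.369×10⁶ m²/s².
v = 1170 m/s = 1.170 km/s.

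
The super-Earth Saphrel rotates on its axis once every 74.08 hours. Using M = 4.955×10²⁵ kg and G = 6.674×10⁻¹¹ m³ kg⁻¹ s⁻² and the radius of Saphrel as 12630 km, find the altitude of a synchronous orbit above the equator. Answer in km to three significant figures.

h_sync ≈ 1.69×10⁵ km

μ = GM = 6.674×10⁻¹¹ × 4.955×10²⁵ = 3.307×10¹⁵ m³/s².
T = 74.08 hours = 2.667×10⁵ s.
A synchronous orbit has period T, so by Kepler's third law a = (μT²/4π²)^(1/3).
μT²/4π² = 3.307×10¹⁵ × (2.667×10⁵)² / 39.48 = 5.958×10²⁴ m³.
a = 1.813×10⁸ m = 1.8128×10⁵ km.
Altitude h = a − R = 1.8128×10⁵ − 12630 = 1.6865×10⁵ km.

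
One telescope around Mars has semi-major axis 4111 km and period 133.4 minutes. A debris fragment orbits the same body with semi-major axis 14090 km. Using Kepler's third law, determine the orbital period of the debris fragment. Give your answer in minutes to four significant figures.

Kepler's third law: T² ∝ a³, so T₂ = T₁ (a₂/a₁)^(3/2).
a₂/a₁ = 3.427, (a₂/a₁)^(3/2) = 6.345.
T₂ = 133.4 × 6.345 = 846.4 minutes.

T₂ ≈ 846.4 minutes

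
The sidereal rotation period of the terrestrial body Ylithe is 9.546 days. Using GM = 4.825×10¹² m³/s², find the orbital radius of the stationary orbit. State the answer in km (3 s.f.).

T = 9.546 days = 8.248×10⁵ s.
A synchronous orbit has period T, so by Kepler's third law a = (μT²/4π²)^(1/3).
μT²/4π² = 4.825×10¹² × (8.248×10⁵)² / 39.48 = 8.314×10²² m³.
a = 4.365×10⁷ m = 43645 km.

r_sync ≈ 43600 km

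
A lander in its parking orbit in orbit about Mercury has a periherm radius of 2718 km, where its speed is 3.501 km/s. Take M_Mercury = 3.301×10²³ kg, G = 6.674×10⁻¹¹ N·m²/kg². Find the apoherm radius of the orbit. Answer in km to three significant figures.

μ = GM = 6.674×10⁻¹¹ × 3.301×10²³ = 2.203×10¹³ m³/s².
r_p = 2.718×10⁶ m.
Specific energy ε = v²/2 − μ/r = -1.977×10⁶ J/kg, so a = −μ/(2ε) = 5.572×10⁶ m.
The apsides satisfy r_p + r_a = 2a, so the apoherm radius is 2a − r_p = 8.425×10⁶ m = 8425.3 km.

apoherm radius ≈ 8430 km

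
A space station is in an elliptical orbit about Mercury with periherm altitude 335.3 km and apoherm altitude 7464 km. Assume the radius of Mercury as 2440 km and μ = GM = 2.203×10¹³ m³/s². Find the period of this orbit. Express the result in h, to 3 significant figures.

T ≈ 5.94 h

r_p = 2440 + 335.3 = 2775.3 km = 2.7753×10⁶ m.
r_a = 2440 + 7464 = 9904.0 km = 9.9040×10⁶ m.
Semi-major axis a = (r_p + r_a)/2 = (2775.3 + 9904.0)/2 = 6339.6 km = 6.340×10⁶ m.
By Kepler's third law T = 2π√(a³/μ) = 2π × 3.401×10³ = 2.137×10⁴ s.
= 5.936 h.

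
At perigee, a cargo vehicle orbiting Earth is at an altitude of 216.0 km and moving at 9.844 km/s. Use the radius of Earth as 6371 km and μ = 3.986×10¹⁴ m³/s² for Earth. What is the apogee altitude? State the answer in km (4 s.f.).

apogee altitude ≈ 20090 km

r_p = 6371 + 216.0 = 6587.0 km = 6.587×10⁶ m.
Specific energy ε = v²/2 − μ/r = -1.206×10⁷ J/kg, so a = −μ/(2ε) = 1.652×10⁷ m.
The apsides satisfy r_p + r_a = 2a, so the apogee radius is 2a − r_p = 2.646×10⁷ m = 26462 km.
Apogee altitude = 26462 − 6371 = 20091 km.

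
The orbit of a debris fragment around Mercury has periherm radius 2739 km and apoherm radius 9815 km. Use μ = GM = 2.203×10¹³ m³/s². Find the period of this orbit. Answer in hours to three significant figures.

T ≈ 5.85 hours

Semi-major axis a = (r_p + r_a)/2 = (2739.0 + 9815.0)/2 = 6277.0 km = 6.277×10⁶ m.
By Kepler's third law T = 2π√(a³/μ) = 2π × 3.351×10³ = 2.105×10⁴ s.
= 5.848 hours.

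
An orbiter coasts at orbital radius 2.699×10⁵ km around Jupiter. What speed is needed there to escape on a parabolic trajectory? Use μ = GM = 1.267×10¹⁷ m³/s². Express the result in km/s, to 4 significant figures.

r = 2.699×10⁵ km = 2.699×10⁸ m.
Escape speed v_esc = √(2μ/r) = √(2 × 1.267×10¹⁷ / 2.699×10⁸) = √(9.389×10⁸) = 30640 m/s.
= 30.64 km/s.

v_esc ≈ 30.64 km/s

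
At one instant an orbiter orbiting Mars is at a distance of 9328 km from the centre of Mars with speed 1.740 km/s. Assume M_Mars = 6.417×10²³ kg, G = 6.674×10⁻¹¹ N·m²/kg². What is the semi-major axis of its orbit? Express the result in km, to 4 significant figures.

a ≈ 6958 km

μ = GM = 6.674×10⁻¹¹ × 6.417×10²³ = 4.283×10¹³ m³/s².
r = 9.328×10⁶ m.
Specific orbital energy ε = v²/2 − μ/r = (1740)²/2 − 4.283×10¹³/9.328×10⁶ = -3.077×10⁶ J/kg.
Since ε = −μ/(2a), a = −μ/(2ε) = 6.958×10⁶ m = 6958.2 km.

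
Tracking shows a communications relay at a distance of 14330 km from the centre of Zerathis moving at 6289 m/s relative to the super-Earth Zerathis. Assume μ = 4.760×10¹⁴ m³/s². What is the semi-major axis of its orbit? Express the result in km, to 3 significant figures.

a ≈ 17700 km

r = 1.433×10⁷ m.
Specific orbital energy ε = v²/2 − μ/r = (6289)²/2 − 4.760×10¹⁴/1.433×10⁷ = -1.344×10⁷ J/kg.
Since ε = −μ/(2a), a = −μ/(2ε) = 1.771×10⁷ m = 17707 km.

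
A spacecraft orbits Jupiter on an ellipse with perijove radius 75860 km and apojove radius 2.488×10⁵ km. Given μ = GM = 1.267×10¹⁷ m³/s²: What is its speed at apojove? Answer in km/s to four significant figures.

v ≈ 15.43 km/s

Semi-major axis a = (r_p + r_a)/2 = 1.6233×10⁵ km = 1.623×10⁸ m.
Vis-viva: v² = μ(2/r − 1/a) = 1.267×10¹⁷ × (8.039×10⁻⁹ − 6.160×10⁻⁹) = 2.380×10⁸ m²/s².
v = 15430 m/s = 15.43 km/s.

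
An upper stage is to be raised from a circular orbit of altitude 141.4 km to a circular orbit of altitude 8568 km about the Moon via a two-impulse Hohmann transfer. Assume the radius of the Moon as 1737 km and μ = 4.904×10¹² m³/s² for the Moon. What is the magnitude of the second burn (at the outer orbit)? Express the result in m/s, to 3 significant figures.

r₁ = 1737 + 141.4 = 1878.4 km = 1.8784×10⁶ m.
r₂ = 1737 + 8568 = 10305 km = 1.0305×10⁷ m.
Transfer ellipse a_t = (r₁ + r₂)/2 = 6.092×10⁶ m.
At r₁: circular v_c1 = √(μ/r₁) = 1616 m/s; transfer-perilune v_p = √[μ(2/r₁ − 1/a_t)] = 2102 m/s.
At r₂: circular v_c2 = √(μ/r₂) = 689.8 m/s; transfer-apolune v_a = √[μ(2/r₂ − 1/a_t)] = 383.1 m/s.
Δv₂ = v_c2 − v_a = 306.8 m/s.

Δv ≈ 307 m/s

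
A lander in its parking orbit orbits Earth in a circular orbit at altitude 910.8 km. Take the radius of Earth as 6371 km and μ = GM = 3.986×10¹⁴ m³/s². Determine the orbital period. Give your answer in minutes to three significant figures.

T ≈ 103 minutes

r = 6371 + 910.8 = 7281.8 km = 7.2818×10⁶ m.
Kepler's third law: T = 2π√(r³/μ) = 2π√((7.282×10⁶)³ / 3.986×10¹⁴).
r³/μ = 9.687×10⁵ s², so T = 2π × 9.842×10² = 6.184×10³ s.
Converting: 6.184×10³ s ÷ 60.00 = 103.1 minutes.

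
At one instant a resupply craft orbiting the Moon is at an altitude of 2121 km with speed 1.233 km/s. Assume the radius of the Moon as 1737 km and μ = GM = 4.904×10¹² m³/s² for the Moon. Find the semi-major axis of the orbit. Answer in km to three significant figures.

a ≈ 4800 km

r = 1737 + 2121 = 3858.0 km = 3.858×10⁶ m.
Vis-viva rearranged: 1/a = 2/r − v²/μ = 5.184×10⁻⁷ − 3.100×10⁻⁷ = 2.084×10⁻⁷ m⁻¹.
a = 4.799×10⁶ m = 4798.6 km.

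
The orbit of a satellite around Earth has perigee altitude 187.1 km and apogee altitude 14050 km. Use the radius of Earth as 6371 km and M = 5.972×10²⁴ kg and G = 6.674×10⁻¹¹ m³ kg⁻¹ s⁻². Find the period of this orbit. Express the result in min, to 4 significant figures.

T ≈ 259.9 min

μ = GM = 6.674×10⁻¹¹ × 5.972×10²⁴ = 3.986×10¹⁴ m³/s².
r_p = 6371 + 187.1 = 6558.1 km = 6.5581×10⁶ m.
r_a = 6371 + 14050 = 20421 km = 2.0421×10⁷ m.
Semi-major axis a = (r_p + r_a)/2 = (6558.1 + 20421)/2 = 13490 km = 1.349×10⁷ m.
By Kepler's third law T = 2π√(a³/μ) = 2π × 2.482×10³ = 1.559×10⁴ s.
= 259.9 min.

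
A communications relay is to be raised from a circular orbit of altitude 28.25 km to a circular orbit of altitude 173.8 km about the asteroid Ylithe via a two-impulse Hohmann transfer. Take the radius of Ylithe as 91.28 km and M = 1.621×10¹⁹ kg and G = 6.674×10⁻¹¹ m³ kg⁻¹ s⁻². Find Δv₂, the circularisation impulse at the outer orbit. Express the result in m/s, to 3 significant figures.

Δv ≈ 13.5 m/s

μ = GM = 6.674×10⁻¹¹ × 1.621×10¹⁹ = 1.082×10⁹ m³/s².
r₁ = 91.28 + 28.25 = 119.53 km = 1.1953×10⁵ m.
r₂ = 91.28 + 173.8 = 265.08 km = 2.6508×10⁵ m.
Transfer ellipse a_t = (r₁ + r₂)/2 = 1.923×10⁵ m.
At r₁: circular v_c1 = √(μ/r₁) = 95.14 m/s; transfer-periapsis v_p = √[μ(2/r₁ − 1/a_t)] = 111.7 m/s.
At r₂: circular v_c2 = √(μ/r₂) = 63.88 m/s; transfer-apoapsis v_a = √[μ(2/r₂ − 1/a_t)] = 50.37 m/s.
Δv₂ = v_c2 − v_a = 13.52 m/s.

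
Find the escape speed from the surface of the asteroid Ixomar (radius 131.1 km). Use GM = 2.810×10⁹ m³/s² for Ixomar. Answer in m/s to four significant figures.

v_esc ≈ 207.0 m/s

r = R = 1.311×10⁵ m.
Escape speed v_esc = √(2μ/r) = √(2 × 2.810×10⁹ / 1.311×10⁵) = √(4.287×10⁴) = 207.0 m/s.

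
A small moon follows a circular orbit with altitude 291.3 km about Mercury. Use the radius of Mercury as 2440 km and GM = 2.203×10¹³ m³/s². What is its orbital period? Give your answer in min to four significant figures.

T ≈ 100.7 min

r = 2440 + 291.3 = 2731.3 km = 2.7313×10⁶ m.
Kepler's third law: T = 2π√(r³/μ) = 2π√((2.731×10⁶)³ / 2.203×10¹³).
r³/μ = 9.249×10⁵ s², so T = 2π × 9.617×10² = 6.043×10³ s.
Converting: 6.043×10³ s ÷ 60.00 = 100.7 min.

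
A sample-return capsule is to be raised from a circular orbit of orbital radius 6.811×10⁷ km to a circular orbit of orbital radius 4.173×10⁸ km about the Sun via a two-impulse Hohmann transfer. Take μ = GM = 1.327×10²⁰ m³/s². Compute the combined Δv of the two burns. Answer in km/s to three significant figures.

r₁ = 6.811×10⁷ km = 6.811×10¹⁰ m.
r₂ = 4.173×10⁸ km = 4.173×10¹¹ m.
Transfer ellipse a_t = (r₁ + r₂)/2 = 2.427×10¹¹ m.
At r₁: circular v_c1 = √(μ/r₁) = 44140 m/s; transfer-perihelion v_p = √[μ(2/r₁ − 1/a_t)] = 57880 m/s.
Δv₁ = v_p − v_c1 = 13740 m/s.
At r₂: circular v_c2 = √(μ/r₂) = 17830 m/s; transfer-aphelion v_a = √[μ(2/r₂ − 1/a_t)] = 9447 m/s.
Δv₂ = v_c2 − v_a = 8386 m/s.
Total Δv = Δv₁ + Δv₂ = 22120 m/s = 22.12 km/s.

Δv_total ≈ 22.1 km/s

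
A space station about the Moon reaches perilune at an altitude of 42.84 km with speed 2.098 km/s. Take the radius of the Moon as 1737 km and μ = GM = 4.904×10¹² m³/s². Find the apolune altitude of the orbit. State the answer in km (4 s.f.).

r_p = 1737 + 42.84 = 1779.8 km = 1.780×10⁶ m.
Specific energy ε = v²/2 − μ/r = -5.545×10⁵ J/kg, so a = −μ/(2ε) = 4.422×10⁶ m.
The apsides satisfy r_p + r_a = 2a, so the apolune radius is 2a − r_p = 7.064×10⁶ m = 7064.1 km.
Apolune altitude = 7064.1 − 1737 = 5327.1 km.

apolune altitude ≈ 5327 km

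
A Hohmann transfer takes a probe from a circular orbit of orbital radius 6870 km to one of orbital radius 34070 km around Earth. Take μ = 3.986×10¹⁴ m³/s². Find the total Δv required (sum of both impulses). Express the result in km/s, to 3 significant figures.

Δv_total ≈ 3.65 km/s

r₁ = 6870 km = 6.870×10⁶ m.
r₂ = 34070 km = 3.407×10⁷ m.
Transfer ellipse a_t = (r₁ + r₂)/2 = 2.047×10⁷ m.
At r₁: circular v_c1 = √(μ/r₁) = 7617 m/s; transfer-perigee v_p = √[μ(2/r₁ − 1/a_t)] = 9827 m/s.
Δv₁ = v_p − v_c1 = 2210 m/s.
At r₂: circular v_c2 = √(μ/r₂) = 3420 m/s; transfer-apogee v_a = √[μ(2/r₂ − 1/a_t)] = 1982 m/s.
Δv₂ = v_c2 − v_a = 1439 m/s.
Total Δv = Δv₁ + Δv₂ = 3649 m/s = 3.649 km/s.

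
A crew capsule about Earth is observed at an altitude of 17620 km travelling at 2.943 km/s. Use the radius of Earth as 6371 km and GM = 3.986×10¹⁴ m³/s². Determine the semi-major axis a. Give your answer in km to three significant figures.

a ≈ 16200 km

r = 6371 + 17620 = 23991 km = 2.399×10⁷ m.
Vis-viva rearranged: 1/a = 2/r − v²/μ = 8.336×10⁻⁸ − 2.173×10⁻⁸ = 6.164×10⁻⁸ m⁻¹.
a = 1.622×10⁷ m = 16224 km.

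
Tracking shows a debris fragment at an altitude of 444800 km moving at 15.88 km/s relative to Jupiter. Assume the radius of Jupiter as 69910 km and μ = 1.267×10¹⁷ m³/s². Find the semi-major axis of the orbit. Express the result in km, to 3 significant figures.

a ≈ 5.28×10⁵ km

r = 69910 + 444800 = 5.1471×10⁵ km = 5.147×10⁸ m.
Vis-viva rearranged: 1/a = 2/r − v²/μ = 3.886×10⁻⁹ − 1.990×10⁻⁹ = 1.895×10⁻⁹ m⁻¹.
a = 5.276×10⁸ m = 5.2761×10⁵ km.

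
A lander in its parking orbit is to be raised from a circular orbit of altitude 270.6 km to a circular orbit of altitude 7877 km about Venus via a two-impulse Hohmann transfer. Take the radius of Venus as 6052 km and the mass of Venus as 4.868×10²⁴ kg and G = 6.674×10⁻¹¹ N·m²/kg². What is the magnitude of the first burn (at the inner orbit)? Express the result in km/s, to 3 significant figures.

Δv ≈ 1.24 km/s

μ = GM = 6.674×10⁻¹¹ × 4.868×10²⁴ = 3.249×10¹⁴ m³/s².
r₁ = 6052 + 270.6 = 6322.6 km = 6.3226×10⁶ m.
r₂ = 6052 + 7877 = 13929 km = 1.3929×10⁷ m.
Transfer ellipse a_t = (r₁ + r₂)/2 = 1.013×10⁷ m.
At r₁: circular v_c1 = √(μ/r₁) = 7168 m/s; transfer-periapsis v_p = √[μ(2/r₁ − 1/a_t)] = 8407 m/s.
Δv₁ = v_p − v_c1 = 1239 m/s.
= 1.239 km/s.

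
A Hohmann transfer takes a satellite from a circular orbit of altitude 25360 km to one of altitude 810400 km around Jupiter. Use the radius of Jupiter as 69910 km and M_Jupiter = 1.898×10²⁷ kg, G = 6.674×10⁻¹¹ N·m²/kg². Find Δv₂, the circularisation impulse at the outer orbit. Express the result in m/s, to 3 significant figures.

Δv ≈ 6690 m/s

μ = GM = 6.674×10⁻¹¹ × 1.898×10²⁷ = 1.267×10¹⁷ m³/s².
r₁ = 69910 + 25360 = 95270 km = 9.5270×10⁷ m.
r₂ = 69910 + 810400 = 880310 km = 8.8031×10⁸ m.
Transfer ellipse a_t = (r₁ + r₂)/2 = 4.878×10⁸ m.
At r₁: circular v_c1 = √(μ/r₁) = 36460 m/s; transfer-perijove v_p = √[μ(2/r₁ − 1/a_t)] = 48990 m/s.
At r₂: circular v_c2 = √(μ/r₂) = 12000 m/s; transfer-apojove v_a = √[μ(2/r₂ − 1/a_t)] = 5301 m/s.
Δv₂ = v_c2 − v_a = 6694 m/s.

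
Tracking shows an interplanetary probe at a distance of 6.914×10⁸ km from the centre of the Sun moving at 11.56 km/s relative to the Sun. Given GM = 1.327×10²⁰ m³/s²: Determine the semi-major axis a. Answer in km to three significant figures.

r = 6.914×10¹¹ m.
Specific orbital energy ε = v²/2 − μ/r = (11560)²/2 − 1.327×10²⁰/6.914×10¹¹ = -1.251×10⁸ J/kg.
Since ε = −μ/(2a), a = −μ/(2ε) = 5.303×10¹¹ m = 5.3032×10⁸ km.

a ≈ 5.30×10⁸ km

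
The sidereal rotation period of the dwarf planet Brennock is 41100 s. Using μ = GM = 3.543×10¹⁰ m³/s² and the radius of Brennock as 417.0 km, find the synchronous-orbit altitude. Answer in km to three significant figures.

h_sync ≈ 732 km

A synchronous orbit has period T, so by Kepler's third law a = (μT²/4π²)^(1/3).
μT²/4π² = 3.543×10¹⁰ × (4.110×10⁴)² / 39.48 = 1.516×10¹⁸ m³.
a = 1.149×10⁶ m = 1148.8 km.
Altitude h = a − R = 1148.8 − 417.0 = 731.77 km.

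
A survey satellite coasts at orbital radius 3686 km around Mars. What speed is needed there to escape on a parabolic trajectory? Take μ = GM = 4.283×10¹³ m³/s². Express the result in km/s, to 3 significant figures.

v_esc ≈ 4.82 km/s

r = 3686 km = 3.686×10⁶ m.
Escape speed v_esc = √(2μ/r) = √(2 × 4.283×10¹³ / 3.686×10⁶) = √(2.324×10⁷) = 4821 m/s.
= 4.821 km/s.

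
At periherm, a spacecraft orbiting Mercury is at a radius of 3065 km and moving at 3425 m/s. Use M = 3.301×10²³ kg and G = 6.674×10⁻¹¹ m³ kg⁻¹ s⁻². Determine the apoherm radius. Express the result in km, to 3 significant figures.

μ = GM = 6.674×10⁻¹¹ × 3.301×10²³ = 2.203×10¹³ m³/s².
r_p = 3.065×10⁶ m.
Specific energy ε = v²/2 − μ/r = -1.323×10⁶ J/kg, so a = −μ/(2ε) = 8.329×10⁶ m.
The apsides satisfy r_p + r_a = 2a, so the apoherm radius is 2a − r_p = 1.359×10⁷ m = 13593 km.

apoherm radius ≈ 13600 km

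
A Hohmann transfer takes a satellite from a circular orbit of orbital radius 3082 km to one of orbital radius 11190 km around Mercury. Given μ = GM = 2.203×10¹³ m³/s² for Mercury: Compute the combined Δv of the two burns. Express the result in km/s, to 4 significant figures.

r₁ = 3082 km = 3.082×10⁶ m.
r₂ = 11190 km = 1.119×10⁷ m.
Transfer ellipse a_t = (r₁ + r₂)/2 = 7.136×10⁶ m.
At r₁: circular v_c1 = √(μ/r₁) = 2674 m/s; transfer-periherm v_p = √[μ(2/r₁ − 1/a_t)] = 3348 m/s.
Δv₁ = v_p − v_c1 = 674.4 m/s.
At r₂: circular v_c2 = √(μ/r₂) = 1403 m/s; transfer-apoherm v_a = √[μ(2/r₂ − 1/a_t)] = 922.1 m/s.
Δv₂ = v_c2 − v_a = 481.0 m/s.
Total Δv = Δv₁ + Δv₂ = 1155 m/s = 1.155 km/s.

Δv_total ≈ 1.155 km/s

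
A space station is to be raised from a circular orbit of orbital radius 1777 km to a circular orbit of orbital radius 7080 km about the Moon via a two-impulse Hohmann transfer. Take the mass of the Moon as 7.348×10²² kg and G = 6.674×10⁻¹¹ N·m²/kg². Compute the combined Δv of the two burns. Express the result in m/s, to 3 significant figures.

Δv_total ≈ 744 m/s

μ = GM = 6.674×10⁻¹¹ × 7.348×10²² = 4.904×10¹² m³/s².
r₁ = 1777 km = 1.777×10⁶ m.
r₂ = 7080 km = 7.080×10⁶ m.
Transfer ellipse a_t = (r₁ + r₂)/2 = 4.428×10⁶ m.
At r₁: circular v_c1 = √(μ/r₁) = 1661 m/s; transfer-perilune v_p = √[μ(2/r₁ − 1/a_t)] = 2100 m/s.
Δv₁ = v_p − v_c1 = 439.3 m/s.
At r₂: circular v_c2 = √(μ/r₂) = 832.3 m/s; transfer-apolune v_a = √[μ(2/r₂ − 1/a_t)] = 527.2 m/s.
Δv₂ = v_c2 − v_a = 305.1 m/s.
Total Δv = Δv₁ + Δv₂ = 744.3 m/s.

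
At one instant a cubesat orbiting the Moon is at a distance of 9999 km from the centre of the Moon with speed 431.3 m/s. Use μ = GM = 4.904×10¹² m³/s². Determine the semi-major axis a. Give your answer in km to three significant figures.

r = 9.999×10⁶ m.
Vis-viva rearranged: 1/a = 2/r − v²/μ = 2.000×10⁻⁷ − 3.793×10⁻⁸ = 1.621×10⁻⁷ m⁻¹.
a = 6.169×10⁶ m = 6169.5 km.

a ≈ 6170 km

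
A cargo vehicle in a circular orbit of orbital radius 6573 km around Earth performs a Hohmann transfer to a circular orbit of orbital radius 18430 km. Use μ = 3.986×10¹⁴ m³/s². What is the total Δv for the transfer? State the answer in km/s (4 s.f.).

r₁ = 6573 km = 6.573×10⁶ m.
r₂ = 18430 km = 1.843×10⁷ m.
Transfer ellipse a_t = (r₁ + r₂)/2 = 1.250×10⁷ m.
At r₁: circular v_c1 = √(μ/r₁) = 7787 m/s; transfer-perigee v_p = √[μ(2/r₁ − 1/a_t)] = 9455 m/s.
Δv₁ = v_p − v_c1 = 1668 m/s.
At r₂: circular v_c2 = √(μ/r₂) = 4651 m/s; transfer-apogee v_a = √[μ(2/r₂ − 1/a_t)] = 3372 m/s.
Δv₂ = v_c2 − v_a = 1278 m/s.
Total Δv = Δv₁ + Δv₂ = 2946 m/s = 2.946 km/s.

Δv_total ≈ 2.946 km/s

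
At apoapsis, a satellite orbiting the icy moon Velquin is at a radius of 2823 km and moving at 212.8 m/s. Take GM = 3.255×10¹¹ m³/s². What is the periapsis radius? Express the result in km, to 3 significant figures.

r_a = 2.823×10⁶ m.
Specific energy ε = v²/2 − μ/r = -9.266×10⁴ J/kg, so a = −μ/(2ε) = 1.756×10⁶ m.
The apsides satisfy r_p + r_a = 2a, so the periapsis radius is 2a − r_a = 6.898×10⁵ m = 689.81 km.

periapsis radius ≈ 690 km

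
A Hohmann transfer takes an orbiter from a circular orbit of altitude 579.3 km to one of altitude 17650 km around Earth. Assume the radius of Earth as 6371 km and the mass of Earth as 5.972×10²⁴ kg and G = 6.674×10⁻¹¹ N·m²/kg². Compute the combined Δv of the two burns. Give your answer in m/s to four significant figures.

Δv_total ≈ 3203 m/s

μ = GM = 6.674×10⁻¹¹ × 5.972×10²⁴ = 3.986×10¹⁴ m³/s².
r₁ = 6371 + 579.3 = 6950.3 km = 6.9503×10⁶ m.
r₂ = 6371 + 17650 = 24021 km = 2.4021×10⁷ m.
Transfer ellipse a_t = (r₁ + r₂)/2 = 1.549×10⁷ m.
At r₁: circular v_c1 = √(μ/r₁) = 7573 m/s; transfer-perigee v_p = √[μ(2/r₁ − 1/a_t)] = 9432 m/s.
Δv₁ = v_p − v_c1 = 1859 m/s.
At r₂: circular v_c2 = √(μ/r₂) = 4073 m/s; transfer-apogee v_a = √[μ(2/r₂ − 1/a_t)] = 2729 m/s.
Δv₂ = v_c2 − v_a = 1344 m/s.
Total Δv = Δv₁ + Δv₂ = 3203 m/s.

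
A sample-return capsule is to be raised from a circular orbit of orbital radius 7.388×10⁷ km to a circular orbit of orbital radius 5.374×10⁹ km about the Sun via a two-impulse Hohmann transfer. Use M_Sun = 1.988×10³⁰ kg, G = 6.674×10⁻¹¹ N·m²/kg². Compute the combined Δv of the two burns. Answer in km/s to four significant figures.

μ = GM = 6.674×10⁻¹¹ × 1.988×10³⁰ = 1.327×10²⁰ m³/s².
r₁ = 7.388×10⁷ km = 7.388×10¹⁰ m.
r₂ = 5.374×10⁹ km = 5.374×10¹² m.
Transfer ellipse a_t = (r₁ + r₂)/2 = 2.724×10¹² m.
At r₁: circular v_c1 = √(μ/r₁) = 42380 m/s; transfer-perihelion v_p = √[μ(2/r₁ − 1/a_t)] = 59520 m/s.
Δv₁ = v_p − v_c1 = 17150 m/s.
At r₂: circular v_c2 = √(μ/r₂) = 4969 m/s; transfer-aphelion v_a = √[μ(2/r₂ − 1/a_t)] = 818.3 m/s.
Δv₂ = v_c2 − v_a = 4151 m/s.
Total Δv = Δv₁ + Δv₂ = 21300 m/s = 21.30 km/s.

Δv_total ≈ 21.30 km/s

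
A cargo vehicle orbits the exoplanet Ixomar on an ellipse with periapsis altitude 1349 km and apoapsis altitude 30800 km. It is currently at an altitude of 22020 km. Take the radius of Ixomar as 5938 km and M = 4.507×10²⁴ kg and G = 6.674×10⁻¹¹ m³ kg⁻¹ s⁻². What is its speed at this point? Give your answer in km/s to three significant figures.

μ = GM = 6.674×10⁻¹¹ × 4.507×10²⁴ = 3.008×10¹⁴ m³/s².
r_p = 5938 + 1349 = 7287.0 km = 7.2870×10⁶ m.
r_a = 5938 + 30800 = 36738 km = 3.6738×10⁷ m.
r = 5938 + 22020 = 27958 km = 2.796×10⁷ m.
Semi-major axis a = (r_p + r_a)/2 = 22012 km = 2.201×10⁷ m.
Vis-viva: v² = μ(2/r − 1/a) = 3.008×10¹⁴ × (7.154×10⁻⁸ − 4.543×10⁻⁸) = 7.853×10⁶ m²/s².
v = 2802 m/s = 2.802 km/s.

v ≈ 2.80 km/s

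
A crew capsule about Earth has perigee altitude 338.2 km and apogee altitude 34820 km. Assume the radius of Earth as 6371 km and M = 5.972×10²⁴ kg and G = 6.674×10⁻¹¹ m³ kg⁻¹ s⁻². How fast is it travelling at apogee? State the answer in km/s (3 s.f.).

μ = GM = 6.674×10⁻¹¹ × 5.972×10²⁴ = 3.986×10¹⁴ m³/s².
r_p = 6371 + 338.2 = 6709.2 km = 6.7092×10⁶ m.
r_a = 6371 + 34820 = 41191 km = 4.1191×10⁷ m.
Semi-major axis a = (r_p + r_a)/2 = 23950 km = 2.395×10⁷ m.
Vis-viva: v² = μ(2/r − 1/a) = 3.986×10¹⁴ × (4.855×10⁻⁸ − 4.175×10⁻⁸) = 2.711×10⁶ m²/s².
v = 1646 m/s = 1.646 km/s.

v ≈ 1.65 km/s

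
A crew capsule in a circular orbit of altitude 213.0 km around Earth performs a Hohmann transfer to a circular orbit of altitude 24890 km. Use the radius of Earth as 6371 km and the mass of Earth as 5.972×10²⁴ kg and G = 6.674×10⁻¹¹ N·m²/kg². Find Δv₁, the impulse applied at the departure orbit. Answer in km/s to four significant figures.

Δv ≈ 2.220 km/s

μ = GM = 6.674×10⁻¹¹ × 5.972×10²⁴ = 3.986×10¹⁴ m³/s².
r₁ = 6371 + 213.0 = 6584.0 km = 6.5840×10⁶ m.
r₂ = 6371 + 24890 = 31261 km = 3.1261×10⁷ m.
Transfer ellipse a_t = (r₁ + r₂)/2 = 1.892×10⁷ m.
At r₁: circular v_c1 = √(μ/r₁) = 7781 m/s; transfer-perigee v_p = √[μ(2/r₁ − 1/a_t)] = 10000 m/s.
Δv₁ = v_p − v_c1 = 2220 m/s.
= 2.220 km/s.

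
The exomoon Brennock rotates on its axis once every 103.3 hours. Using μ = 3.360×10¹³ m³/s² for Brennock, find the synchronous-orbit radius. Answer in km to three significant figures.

T = 103.3 hours = 3.719×10⁵ s.
A synchronous orbit has period T, so by Kepler's third law a = (μT²/4π²)^(1/3).
μT²/4π² = 3.360×10¹³ × (3.719×10⁵)² / 39.48 = 1.177×10²³ m³.
a = 4.901×10⁷ m = 49007 km.

r_sync ≈ 49000 km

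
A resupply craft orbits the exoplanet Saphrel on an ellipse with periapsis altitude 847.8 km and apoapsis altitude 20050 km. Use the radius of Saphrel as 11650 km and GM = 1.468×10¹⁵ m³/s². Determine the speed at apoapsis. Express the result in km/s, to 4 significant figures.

r_p = 11650 + 847.8 = 12498 km = 1.2498×10⁷ m.
r_a = 11650 + 20050 = 31700 km = 3.1700×10⁷ m.
Semi-major axis a = (r_p + r_a)/2 = 22099 km = 2.210×10⁷ m.
Vis-viva: v² = μ(2/r − 1/a) = 1.468×10¹⁵ × (6.309×10⁻⁸ − 4.525×10⁻⁸) = 2.619×10⁷ m²/s².
v = 5118 m/s = 5.118 km/s.

v ≈ 5.118 km/s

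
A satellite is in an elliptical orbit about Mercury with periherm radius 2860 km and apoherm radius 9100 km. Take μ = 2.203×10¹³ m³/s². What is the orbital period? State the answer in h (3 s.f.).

Semi-major axis a = (r_p + r_a)/2 = (2860.0 + 9100.0)/2 = 5980.0 km = 5.980×10⁶ m.
By Kepler's third law T = 2π√(a³/μ) = 2π × 3.116×10³ = 1.958×10⁴ s.
= 5.438 h.

T ≈ 5.44 h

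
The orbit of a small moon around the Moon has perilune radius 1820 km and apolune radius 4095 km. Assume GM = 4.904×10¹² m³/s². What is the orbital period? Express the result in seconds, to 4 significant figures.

Semi-major axis a = (r_p + r_a)/2 = (1820.0 + 4095.0)/2 = 2957.5 km = 2.958×10⁶ m.
By Kepler's third law T = 2π√(a³/μ) = 2π × 2.297×10³ = 1.443×10⁴ s.

T ≈ 14430 seconds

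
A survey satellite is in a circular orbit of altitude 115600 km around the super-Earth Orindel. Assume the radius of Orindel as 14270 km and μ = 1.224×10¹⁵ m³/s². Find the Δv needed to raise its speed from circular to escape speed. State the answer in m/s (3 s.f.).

r = 14270 + 115600 = 129870 km = 1.2987×10⁸ m.
Circular speed v_c = √(μ/r) = 3070 m/s.
Escape speed v_esc = √(2μ/r) = √2 × v_c = 4342 m/s.
Δv = v_esc − v_c = 1272 m/s.

Δv ≈ 1270 m/s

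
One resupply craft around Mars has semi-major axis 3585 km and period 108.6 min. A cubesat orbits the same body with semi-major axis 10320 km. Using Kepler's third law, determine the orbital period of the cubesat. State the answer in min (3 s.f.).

T₂ ≈ 530 min

Kepler's third law: T² ∝ a³, so T₂ = T₁ (a₂/a₁)^(3/2).
a₂/a₁ = 2.879, (a₂/a₁)^(3/2) = 4.884.
T₂ = 108.6 × 4.884 = 530.4 min.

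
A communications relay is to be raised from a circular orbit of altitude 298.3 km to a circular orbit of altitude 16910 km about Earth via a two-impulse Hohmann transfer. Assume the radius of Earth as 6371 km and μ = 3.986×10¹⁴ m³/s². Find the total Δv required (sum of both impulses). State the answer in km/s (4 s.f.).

Δv_total ≈ 3.285 km/s

r₁ = 6371 + 298.3 = 6669.3 km = 6.6693×10⁶ m.
r₂ = 6371 + 16910 = 23281 km = 2.3281×10⁷ m.
Transfer ellipse a_t = (r₁ + r₂)/2 = 1.498×10⁷ m.
At r₁: circular v_c1 = √(μ/r₁) = 7731 m/s; transfer-perigee v_p = √[μ(2/r₁ − 1/a_t)] = 9639 m/s.
Δv₁ = v_p − v_c1 = 1908 m/s.
At r₂: circular v_c2 = √(μ/r₂) = 4138 m/s; transfer-apogee v_a = √[μ(2/r₂ − 1/a_t)] = 2761 m/s.
Δv₂ = v_c2 − v_a = 1376 m/s.
Total Δv = Δv₁ + Δv₂ = 3285 m/s = 3.285 km/s.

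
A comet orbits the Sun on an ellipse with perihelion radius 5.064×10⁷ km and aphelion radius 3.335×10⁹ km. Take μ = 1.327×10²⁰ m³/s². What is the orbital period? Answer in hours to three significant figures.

Semi-major axis a = (r_p + r_a)/2 = (5.0640×10⁷ + 3.3350×10⁹)/2 = 1.6928×10⁹ km = 1.693×10¹² m.
By Kepler's third law T = 2π√(a³/μ) = 2π × 1.912×10⁸ = 1.201×10⁹ s.
= 3.337×10⁵ hours.

T ≈ 334000 hours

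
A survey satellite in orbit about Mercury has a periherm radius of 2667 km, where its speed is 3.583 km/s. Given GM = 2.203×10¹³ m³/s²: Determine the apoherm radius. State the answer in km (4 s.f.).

apoherm radius ≈ 9298 km

r_p = 2.667×10⁶ m.
Specific energy ε = v²/2 − μ/r = -1.841×10⁶ J/kg, so a = −μ/(2ε) = 5.982×10⁶ m.
The apsides satisfy r_p + r_a = 2a, so the apoherm radius is 2a − r_p = 9.298×10⁶ m = 9297.5 km.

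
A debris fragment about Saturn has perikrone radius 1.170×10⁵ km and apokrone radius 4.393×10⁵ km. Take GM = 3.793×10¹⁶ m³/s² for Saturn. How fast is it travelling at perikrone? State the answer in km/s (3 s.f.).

Semi-major axis a = (r_p + r_a)/2 = 2.7815×10⁵ km = 2.782×10⁸ m.
Vis-viva: v² = μ(2/r − 1/a) = 3.793×10¹⁶ × (1.709×10⁻⁸ − 3.595×10⁻⁹) = 5.120×10⁸ m²/s².
v = 22630 m/s = 22.63 km/s.

v ≈ 22.6 km/s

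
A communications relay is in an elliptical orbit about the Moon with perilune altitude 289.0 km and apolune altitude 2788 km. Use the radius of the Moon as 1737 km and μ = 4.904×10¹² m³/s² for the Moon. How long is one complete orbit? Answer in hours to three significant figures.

r_p = 1737 + 289.0 = 2026.0 km = 2.0260×10⁶ m.
r_a = 1737 + 2788 = 4525.0 km = 4.5250×10⁶ m.
Semi-major axis a = (r_p + r_a)/2 = (2026.0 + 4525.0)/2 = 3275.5 km = 3.276×10⁶ m.
By Kepler's third law T = 2π√(a³/μ) = 2π × 2.677×10³ = 1.682×10⁴ s.
= 4.672 hours.

T ≈ 4.67 hours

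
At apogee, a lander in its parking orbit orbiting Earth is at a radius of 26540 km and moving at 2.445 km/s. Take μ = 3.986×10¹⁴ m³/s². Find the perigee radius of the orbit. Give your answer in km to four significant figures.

perigee radius ≈ 6594 km

r_a = 2.654×10⁷ m.
Specific energy ε = v²/2 − μ/r = -1.203×10⁷ J/kg, so a = −μ/(2ε) = 1.657×10⁷ m.
The apsides satisfy r_p + r_a = 2a, so the perigee radius is 2a − r_a = 6.594×10⁶ m = 6594.3 km.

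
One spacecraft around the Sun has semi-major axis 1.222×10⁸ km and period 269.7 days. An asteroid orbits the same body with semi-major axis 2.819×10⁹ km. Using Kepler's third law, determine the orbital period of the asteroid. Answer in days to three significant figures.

T₂ ≈ 29900 days

Kepler's third law: T² ∝ a³, so T₂ = T₁ (a₂/a₁)^(3/2).
a₂/a₁ = 23.07, (a₂/a₁)^(3/2) = 110.8.
T₂ = 269.7 × 110.8 = 29880 days.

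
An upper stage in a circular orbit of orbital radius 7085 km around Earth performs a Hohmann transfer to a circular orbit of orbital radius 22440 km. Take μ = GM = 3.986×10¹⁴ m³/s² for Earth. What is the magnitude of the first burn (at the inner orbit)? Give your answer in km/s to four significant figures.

r₁ = 7085 km = 7.085×10⁶ m.
r₂ = 22440 km = 2.244×10⁷ m.
Transfer ellipse a_t = (r₁ + r₂)/2 = 1.476×10⁷ m.
At r₁: circular v_c1 = √(μ/r₁) = 7501 m/s; transfer-perigee v_p = √[μ(2/r₁ − 1/a_t)] = 9248 m/s.
Δv₁ = v_p − v_c1 = 1747 m/s.
= 1.747 km/s.

Δv ≈ 1.747 km/s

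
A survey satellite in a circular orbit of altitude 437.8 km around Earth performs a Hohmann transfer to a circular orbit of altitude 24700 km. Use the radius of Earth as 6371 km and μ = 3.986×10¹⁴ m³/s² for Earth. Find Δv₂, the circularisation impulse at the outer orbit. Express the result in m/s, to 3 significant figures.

r₁ = 6371 + 437.8 = 6808.8 km = 6.8088×10⁶ m.
r₂ = 6371 + 24700 = 31071 km = 3.1071×10⁷ m.
Transfer ellipse a_t = (r₁ + r₂)/2 = 1.894×10⁷ m.
At r₁: circular v_c1 = √(μ/r₁) = 7651 m/s; transfer-perigee v_p = √[μ(2/r₁ − 1/a_t)] = 9800 m/s.
At r₂: circular v_c2 = √(μ/r₂) = 3582 m/s; transfer-apogee v_a = √[μ(2/r₂ − 1/a_t)] = 2148 m/s.
Δv₂ = v_c2 − v_a = 1434 m/s.

Δv ≈ 1430 m/s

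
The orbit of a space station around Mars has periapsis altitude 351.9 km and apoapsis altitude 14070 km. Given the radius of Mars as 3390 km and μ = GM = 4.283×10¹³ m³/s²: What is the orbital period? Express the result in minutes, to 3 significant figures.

T ≈ 552 minutes

r_p = 3390 + 351.9 = 3741.9 km = 3.7419×10⁶ m.
r_a = 3390 + 14070 = 17460 km = 1.7460×10⁷ m.
Semi-major axis a = (r_p + r_a)/2 = (3741.9 + 17460)/2 = 10601 km = 1.060×10⁷ m.
By Kepler's third law T = 2π√(a³/μ) = 2π × 5.274×10³ = 3.314×10⁴ s.
= 552.3 minutes.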